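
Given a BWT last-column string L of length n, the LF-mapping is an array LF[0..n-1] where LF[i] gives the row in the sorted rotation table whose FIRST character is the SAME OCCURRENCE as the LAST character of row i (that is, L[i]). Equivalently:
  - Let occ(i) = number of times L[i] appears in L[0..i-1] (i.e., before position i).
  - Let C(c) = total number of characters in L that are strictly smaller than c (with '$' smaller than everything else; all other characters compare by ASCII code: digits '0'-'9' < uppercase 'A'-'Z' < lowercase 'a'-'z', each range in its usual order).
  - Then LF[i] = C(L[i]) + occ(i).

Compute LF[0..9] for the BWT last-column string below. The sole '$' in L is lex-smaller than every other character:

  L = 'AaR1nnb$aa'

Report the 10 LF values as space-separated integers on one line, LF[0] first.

Answer: 2 4 3 1 8 9 7 0 5 6

Derivation:
Char counts: '$':1, '1':1, 'A':1, 'R':1, 'a':3, 'b':1, 'n':2
C (first-col start): C('$')=0, C('1')=1, C('A')=2, C('R')=3, C('a')=4, C('b')=7, C('n')=8
L[0]='A': occ=0, LF[0]=C('A')+0=2+0=2
L[1]='a': occ=0, LF[1]=C('a')+0=4+0=4
L[2]='R': occ=0, LF[2]=C('R')+0=3+0=3
L[3]='1': occ=0, LF[3]=C('1')+0=1+0=1
L[4]='n': occ=0, LF[4]=C('n')+0=8+0=8
L[5]='n': occ=1, LF[5]=C('n')+1=8+1=9
L[6]='b': occ=0, LF[6]=C('b')+0=7+0=7
L[7]='$': occ=0, LF[7]=C('$')+0=0+0=0
L[8]='a': occ=1, LF[8]=C('a')+1=4+1=5
L[9]='a': occ=2, LF[9]=C('a')+2=4+2=6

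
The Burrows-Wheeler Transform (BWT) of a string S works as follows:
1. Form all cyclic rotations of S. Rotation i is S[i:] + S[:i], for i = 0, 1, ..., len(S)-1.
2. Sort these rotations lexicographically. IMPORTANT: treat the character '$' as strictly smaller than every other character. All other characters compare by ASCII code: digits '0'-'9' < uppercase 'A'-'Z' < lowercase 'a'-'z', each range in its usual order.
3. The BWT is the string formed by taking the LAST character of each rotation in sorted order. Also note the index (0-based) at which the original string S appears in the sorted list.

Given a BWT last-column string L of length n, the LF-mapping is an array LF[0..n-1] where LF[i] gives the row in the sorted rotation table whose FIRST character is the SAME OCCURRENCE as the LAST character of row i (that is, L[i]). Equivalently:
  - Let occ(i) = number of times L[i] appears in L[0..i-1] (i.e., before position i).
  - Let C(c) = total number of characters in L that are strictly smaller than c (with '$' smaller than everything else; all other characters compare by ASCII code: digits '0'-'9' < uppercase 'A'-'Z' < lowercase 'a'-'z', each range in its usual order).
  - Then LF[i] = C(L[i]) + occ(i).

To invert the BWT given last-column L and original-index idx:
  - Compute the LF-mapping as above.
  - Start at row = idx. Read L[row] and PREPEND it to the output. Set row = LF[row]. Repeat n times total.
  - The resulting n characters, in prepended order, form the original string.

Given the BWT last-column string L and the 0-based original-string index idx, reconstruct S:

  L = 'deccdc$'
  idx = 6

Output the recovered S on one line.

LF mapping: 4 6 1 2 5 3 0
Walk LF starting at row 6, prepending L[row]:
  step 1: row=6, L[6]='$', prepend. Next row=LF[6]=0
  step 2: row=0, L[0]='d', prepend. Next row=LF[0]=4
  step 3: row=4, L[4]='d', prepend. Next row=LF[4]=5
  step 4: row=5, L[5]='c', prepend. Next row=LF[5]=3
  step 5: row=3, L[3]='c', prepend. Next row=LF[3]=2
  step 6: row=2, L[2]='c', prepend. Next row=LF[2]=1
  step 7: row=1, L[1]='e', prepend. Next row=LF[1]=6
Reversed output: ecccdd$

Answer: ecccdd$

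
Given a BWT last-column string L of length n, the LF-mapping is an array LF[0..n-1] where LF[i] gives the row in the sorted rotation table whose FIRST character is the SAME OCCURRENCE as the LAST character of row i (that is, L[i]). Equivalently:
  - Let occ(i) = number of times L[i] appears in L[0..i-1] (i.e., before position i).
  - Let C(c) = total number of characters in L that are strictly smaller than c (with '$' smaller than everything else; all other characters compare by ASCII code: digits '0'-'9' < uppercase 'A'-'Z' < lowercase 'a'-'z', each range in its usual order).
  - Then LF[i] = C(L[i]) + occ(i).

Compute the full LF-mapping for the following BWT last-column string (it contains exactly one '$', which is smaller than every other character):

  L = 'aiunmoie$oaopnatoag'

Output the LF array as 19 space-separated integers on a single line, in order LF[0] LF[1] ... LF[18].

Char counts: '$':1, 'a':4, 'e':1, 'g':1, 'i':2, 'm':1, 'n':2, 'o':4, 'p':1, 't':1, 'u':1
C (first-col start): C('$')=0, C('a')=1, C('e')=5, C('g')=6, C('i')=7, C('m')=9, C('n')=10, C('o')=12, C('p')=16, C('t')=17, C('u')=18
L[0]='a': occ=0, LF[0]=C('a')+0=1+0=1
L[1]='i': occ=0, LF[1]=C('i')+0=7+0=7
L[2]='u': occ=0, LF[2]=C('u')+0=18+0=18
L[3]='n': occ=0, LF[3]=C('n')+0=10+0=10
L[4]='m': occ=0, LF[4]=C('m')+0=9+0=9
L[5]='o': occ=0, LF[5]=C('o')+0=12+0=12
L[6]='i': occ=1, LF[6]=C('i')+1=7+1=8
L[7]='e': occ=0, LF[7]=C('e')+0=5+0=5
L[8]='$': occ=0, LF[8]=C('$')+0=0+0=0
L[9]='o': occ=1, LF[9]=C('o')+1=12+1=13
L[10]='a': occ=1, LF[10]=C('a')+1=1+1=2
L[11]='o': occ=2, LF[11]=C('o')+2=12+2=14
L[12]='p': occ=0, LF[12]=C('p')+0=16+0=16
L[13]='n': occ=1, LF[13]=C('n')+1=10+1=11
L[14]='a': occ=2, LF[14]=C('a')+2=1+2=3
L[15]='t': occ=0, LF[15]=C('t')+0=17+0=17
L[16]='o': occ=3, LF[16]=C('o')+3=12+3=15
L[17]='a': occ=3, LF[17]=C('a')+3=1+3=4
L[18]='g': occ=0, LF[18]=C('g')+0=6+0=6

Answer: 1 7 18 10 9 12 8 5 0 13 2 14 16 11 3 17 15 4 6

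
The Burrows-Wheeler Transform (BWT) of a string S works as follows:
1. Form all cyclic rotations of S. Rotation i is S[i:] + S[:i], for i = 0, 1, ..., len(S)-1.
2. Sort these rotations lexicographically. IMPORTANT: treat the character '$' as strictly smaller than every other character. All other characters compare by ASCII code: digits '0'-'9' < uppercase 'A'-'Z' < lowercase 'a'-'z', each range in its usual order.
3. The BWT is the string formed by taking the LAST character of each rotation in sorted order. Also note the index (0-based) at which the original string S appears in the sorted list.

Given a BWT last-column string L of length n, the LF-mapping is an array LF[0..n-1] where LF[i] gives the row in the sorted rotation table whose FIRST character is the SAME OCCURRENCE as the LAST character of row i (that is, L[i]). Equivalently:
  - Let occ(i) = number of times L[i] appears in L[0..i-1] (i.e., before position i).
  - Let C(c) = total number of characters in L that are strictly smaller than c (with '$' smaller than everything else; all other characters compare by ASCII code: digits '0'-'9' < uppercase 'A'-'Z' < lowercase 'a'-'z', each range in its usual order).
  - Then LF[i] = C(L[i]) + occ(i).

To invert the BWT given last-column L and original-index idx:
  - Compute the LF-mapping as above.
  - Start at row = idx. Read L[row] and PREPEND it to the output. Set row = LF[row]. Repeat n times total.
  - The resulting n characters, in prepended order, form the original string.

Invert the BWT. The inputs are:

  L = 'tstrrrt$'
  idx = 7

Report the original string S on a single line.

LF mapping: 5 4 6 1 2 3 7 0
Walk LF starting at row 7, prepending L[row]:
  step 1: row=7, L[7]='$', prepend. Next row=LF[7]=0
  step 2: row=0, L[0]='t', prepend. Next row=LF[0]=5
  step 3: row=5, L[5]='r', prepend. Next row=LF[5]=3
  step 4: row=3, L[3]='r', prepend. Next row=LF[3]=1
  step 5: row=1, L[1]='s', prepend. Next row=LF[1]=4
  step 6: row=4, L[4]='r', prepend. Next row=LF[4]=2
  step 7: row=2, L[2]='t', prepend. Next row=LF[2]=6
  step 8: row=6, L[6]='t', prepend. Next row=LF[6]=7
Reversed output: ttrsrrt$

Answer: ttrsrrt$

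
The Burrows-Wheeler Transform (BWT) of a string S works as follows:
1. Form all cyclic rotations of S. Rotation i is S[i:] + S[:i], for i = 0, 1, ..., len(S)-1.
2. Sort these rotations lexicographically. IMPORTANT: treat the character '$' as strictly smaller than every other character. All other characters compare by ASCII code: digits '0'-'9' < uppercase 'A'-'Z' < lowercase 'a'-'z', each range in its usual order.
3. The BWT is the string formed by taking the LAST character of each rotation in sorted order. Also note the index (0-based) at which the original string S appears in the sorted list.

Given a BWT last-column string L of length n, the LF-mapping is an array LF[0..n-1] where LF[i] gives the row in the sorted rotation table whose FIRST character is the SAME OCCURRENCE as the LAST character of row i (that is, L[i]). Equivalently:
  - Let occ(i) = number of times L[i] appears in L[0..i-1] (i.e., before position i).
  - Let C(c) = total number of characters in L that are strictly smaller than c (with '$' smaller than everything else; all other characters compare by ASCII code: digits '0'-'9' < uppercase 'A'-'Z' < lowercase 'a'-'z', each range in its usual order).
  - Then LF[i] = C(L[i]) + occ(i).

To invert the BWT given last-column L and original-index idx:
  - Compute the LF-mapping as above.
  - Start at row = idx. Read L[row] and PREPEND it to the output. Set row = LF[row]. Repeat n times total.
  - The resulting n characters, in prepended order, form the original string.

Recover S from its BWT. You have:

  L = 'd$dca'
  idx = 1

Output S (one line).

Answer: adcd$

Derivation:
LF mapping: 3 0 4 2 1
Walk LF starting at row 1, prepending L[row]:
  step 1: row=1, L[1]='$', prepend. Next row=LF[1]=0
  step 2: row=0, L[0]='d', prepend. Next row=LF[0]=3
  step 3: row=3, L[3]='c', prepend. Next row=LF[3]=2
  step 4: row=2, L[2]='d', prepend. Next row=LF[2]=4
  step 5: row=4, L[4]='a', prepend. Next row=LF[4]=1
Reversed output: adcd$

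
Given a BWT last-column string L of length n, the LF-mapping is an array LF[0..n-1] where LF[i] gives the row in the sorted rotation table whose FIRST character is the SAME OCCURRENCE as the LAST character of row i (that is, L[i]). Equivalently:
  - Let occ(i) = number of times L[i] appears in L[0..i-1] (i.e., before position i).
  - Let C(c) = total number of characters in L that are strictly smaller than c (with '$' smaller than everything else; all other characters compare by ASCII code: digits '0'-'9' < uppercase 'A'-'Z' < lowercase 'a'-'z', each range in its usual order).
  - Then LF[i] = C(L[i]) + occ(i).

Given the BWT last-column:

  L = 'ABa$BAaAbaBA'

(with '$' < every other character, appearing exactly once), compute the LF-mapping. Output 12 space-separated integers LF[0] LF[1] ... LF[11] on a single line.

Char counts: '$':1, 'A':4, 'B':3, 'a':3, 'b':1
C (first-col start): C('$')=0, C('A')=1, C('B')=5, C('a')=8, C('b')=11
L[0]='A': occ=0, LF[0]=C('A')+0=1+0=1
L[1]='B': occ=0, LF[1]=C('B')+0=5+0=5
L[2]='a': occ=0, LF[2]=C('a')+0=8+0=8
L[3]='$': occ=0, LF[3]=C('$')+0=0+0=0
L[4]='B': occ=1, LF[4]=C('B')+1=5+1=6
L[5]='A': occ=1, LF[5]=C('A')+1=1+1=2
L[6]='a': occ=1, LF[6]=C('a')+1=8+1=9
L[7]='A': occ=2, LF[7]=C('A')+2=1+2=3
L[8]='b': occ=0, LF[8]=C('b')+0=11+0=11
L[9]='a': occ=2, LF[9]=C('a')+2=8+2=10
L[10]='B': occ=2, LF[10]=C('B')+2=5+2=7
L[11]='A': occ=3, LF[11]=C('A')+3=1+3=4

Answer: 1 5 8 0 6 2 9 3 11 10 7 4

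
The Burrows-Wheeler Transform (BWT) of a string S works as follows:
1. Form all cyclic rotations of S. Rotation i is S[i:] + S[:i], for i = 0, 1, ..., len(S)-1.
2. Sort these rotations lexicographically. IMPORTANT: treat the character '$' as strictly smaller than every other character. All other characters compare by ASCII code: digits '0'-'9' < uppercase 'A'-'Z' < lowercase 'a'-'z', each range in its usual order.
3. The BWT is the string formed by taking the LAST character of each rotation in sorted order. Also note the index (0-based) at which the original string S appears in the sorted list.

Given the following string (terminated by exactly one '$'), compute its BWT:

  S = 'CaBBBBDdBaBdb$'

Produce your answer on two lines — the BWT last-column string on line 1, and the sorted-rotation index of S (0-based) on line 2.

Answer: baBBBda$BCBdDB
7

Derivation:
All 14 rotations (rotation i = S[i:]+S[:i]):
  rot[0] = CaBBBBDdBaBdb$
  rot[1] = aBBBBDdBaBdb$C
  rot[2] = BBBBDdBaBdb$Ca
  rot[3] = BBBDdBaBdb$CaB
  rot[4] = BBDdBaBdb$CaBB
  rot[5] = BDdBaBdb$CaBBB
  rot[6] = DdBaBdb$CaBBBB
  rot[7] = dBaBdb$CaBBBBD
  rot[8] = BaBdb$CaBBBBDd
  rot[9] = aBdb$CaBBBBDdB
  rot[10] = Bdb$CaBBBBDdBa
  rot[11] = db$CaBBBBDdBaB
  rot[12] = b$CaBBBBDdBaBd
  rot[13] = $CaBBBBDdBaBdb
Sorted (with $ < everything):
  sorted[0] = $CaBBBBDdBaBdb  (last char: 'b')
  sorted[1] = BBBBDdBaBdb$Ca  (last char: 'a')
  sorted[2] = BBBDdBaBdb$CaB  (last char: 'B')
  sorted[3] = BBDdBaBdb$CaBB  (last char: 'B')
  sorted[4] = BDdBaBdb$CaBBB  (last char: 'B')
  sorted[5] = BaBdb$CaBBBBDd  (last char: 'd')
  sorted[6] = Bdb$CaBBBBDdBa  (last char: 'a')
  sorted[7] = CaBBBBDdBaBdb$  (last char: '$')
  sorted[8] = DdBaBdb$CaBBBB  (last char: 'B')
  sorted[9] = aBBBBDdBaBdb$C  (last char: 'C')
  sorted[10] = aBdb$CaBBBBDdB  (last char: 'B')
  sorted[11] = b$CaBBBBDdBaBd  (last char: 'd')
  sorted[12] = dBaBdb$CaBBBBD  (last char: 'D')
  sorted[13] = db$CaBBBBDdBaB  (last char: 'B')
Last column: baBBBda$BCBdDB
Original string S is at sorted index 7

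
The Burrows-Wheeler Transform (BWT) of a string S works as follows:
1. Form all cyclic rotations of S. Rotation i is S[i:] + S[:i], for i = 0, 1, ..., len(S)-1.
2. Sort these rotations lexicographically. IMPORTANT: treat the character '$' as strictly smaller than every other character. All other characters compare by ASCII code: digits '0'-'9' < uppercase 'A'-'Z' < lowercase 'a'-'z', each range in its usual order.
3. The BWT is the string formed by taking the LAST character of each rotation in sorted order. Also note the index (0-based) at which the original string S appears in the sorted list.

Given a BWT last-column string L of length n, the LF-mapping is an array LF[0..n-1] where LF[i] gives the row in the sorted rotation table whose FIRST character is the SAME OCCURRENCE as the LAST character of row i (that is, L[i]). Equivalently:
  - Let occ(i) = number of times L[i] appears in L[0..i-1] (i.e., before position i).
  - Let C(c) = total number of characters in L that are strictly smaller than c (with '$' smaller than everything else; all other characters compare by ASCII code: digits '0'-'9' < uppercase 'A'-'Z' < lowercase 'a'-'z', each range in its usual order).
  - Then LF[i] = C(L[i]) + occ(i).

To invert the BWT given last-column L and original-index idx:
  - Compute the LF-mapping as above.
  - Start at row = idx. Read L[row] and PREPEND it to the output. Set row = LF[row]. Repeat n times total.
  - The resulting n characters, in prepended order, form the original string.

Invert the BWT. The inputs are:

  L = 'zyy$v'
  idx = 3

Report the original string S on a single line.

Answer: yyvz$

Derivation:
LF mapping: 4 2 3 0 1
Walk LF starting at row 3, prepending L[row]:
  step 1: row=3, L[3]='$', prepend. Next row=LF[3]=0
  step 2: row=0, L[0]='z', prepend. Next row=LF[0]=4
  step 3: row=4, L[4]='v', prepend. Next row=LF[4]=1
  step 4: row=1, L[1]='y', prepend. Next row=LF[1]=2
  step 5: row=2, L[2]='y', prepend. Next row=LF[2]=3
Reversed output: yyvz$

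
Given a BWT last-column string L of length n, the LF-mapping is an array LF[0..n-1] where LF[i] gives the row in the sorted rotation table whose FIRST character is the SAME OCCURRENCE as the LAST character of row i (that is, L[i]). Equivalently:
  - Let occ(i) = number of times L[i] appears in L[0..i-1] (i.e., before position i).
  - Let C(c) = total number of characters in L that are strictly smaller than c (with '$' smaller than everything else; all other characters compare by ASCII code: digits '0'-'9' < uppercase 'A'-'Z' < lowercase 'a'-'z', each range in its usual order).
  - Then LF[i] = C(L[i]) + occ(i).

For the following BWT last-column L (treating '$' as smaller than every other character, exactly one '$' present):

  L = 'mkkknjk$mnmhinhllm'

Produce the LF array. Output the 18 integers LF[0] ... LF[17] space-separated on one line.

Char counts: '$':1, 'h':2, 'i':1, 'j':1, 'k':4, 'l':2, 'm':4, 'n':3
C (first-col start): C('$')=0, C('h')=1, C('i')=3, C('j')=4, C('k')=5, C('l')=9, C('m')=11, C('n')=15
L[0]='m': occ=0, LF[0]=C('m')+0=11+0=11
L[1]='k': occ=0, LF[1]=C('k')+0=5+0=5
L[2]='k': occ=1, LF[2]=C('k')+1=5+1=6
L[3]='k': occ=2, LF[3]=C('k')+2=5+2=7
L[4]='n': occ=0, LF[4]=C('n')+0=15+0=15
L[5]='j': occ=0, LF[5]=C('j')+0=4+0=4
L[6]='k': occ=3, LF[6]=C('k')+3=5+3=8
L[7]='$': occ=0, LF[7]=C('$')+0=0+0=0
L[8]='m': occ=1, LF[8]=C('m')+1=11+1=12
L[9]='n': occ=1, LF[9]=C('n')+1=15+1=16
L[10]='m': occ=2, LF[10]=C('m')+2=11+2=13
L[11]='h': occ=0, LF[11]=C('h')+0=1+0=1
L[12]='i': occ=0, LF[12]=C('i')+0=3+0=3
L[13]='n': occ=2, LF[13]=C('n')+2=15+2=17
L[14]='h': occ=1, LF[14]=C('h')+1=1+1=2
L[15]='l': occ=0, LF[15]=C('l')+0=9+0=9
L[16]='l': occ=1, LF[16]=C('l')+1=9+1=10
L[17]='m': occ=3, LF[17]=C('m')+3=11+3=14

Answer: 11 5 6 7 15 4 8 0 12 16 13 1 3 17 2 9 10 14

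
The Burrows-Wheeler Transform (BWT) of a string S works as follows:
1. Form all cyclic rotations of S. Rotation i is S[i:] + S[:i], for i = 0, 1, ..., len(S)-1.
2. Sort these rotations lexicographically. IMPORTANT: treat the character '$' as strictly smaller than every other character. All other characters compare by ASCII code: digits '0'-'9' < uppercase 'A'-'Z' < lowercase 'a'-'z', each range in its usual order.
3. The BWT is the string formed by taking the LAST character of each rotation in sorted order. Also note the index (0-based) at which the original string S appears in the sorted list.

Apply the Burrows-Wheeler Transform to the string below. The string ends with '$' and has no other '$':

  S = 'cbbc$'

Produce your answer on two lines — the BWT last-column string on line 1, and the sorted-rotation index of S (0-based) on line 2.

Answer: ccbb$
4

Derivation:
All 5 rotations (rotation i = S[i:]+S[:i]):
  rot[0] = cbbc$
  rot[1] = bbc$c
  rot[2] = bc$cb
  rot[3] = c$cbb
  rot[4] = $cbbc
Sorted (with $ < everything):
  sorted[0] = $cbbc  (last char: 'c')
  sorted[1] = bbc$c  (last char: 'c')
  sorted[2] = bc$cb  (last char: 'b')
  sorted[3] = c$cbb  (last char: 'b')
  sorted[4] = cbbc$  (last char: '$')
Last column: ccbb$
Original string S is at sorted index 4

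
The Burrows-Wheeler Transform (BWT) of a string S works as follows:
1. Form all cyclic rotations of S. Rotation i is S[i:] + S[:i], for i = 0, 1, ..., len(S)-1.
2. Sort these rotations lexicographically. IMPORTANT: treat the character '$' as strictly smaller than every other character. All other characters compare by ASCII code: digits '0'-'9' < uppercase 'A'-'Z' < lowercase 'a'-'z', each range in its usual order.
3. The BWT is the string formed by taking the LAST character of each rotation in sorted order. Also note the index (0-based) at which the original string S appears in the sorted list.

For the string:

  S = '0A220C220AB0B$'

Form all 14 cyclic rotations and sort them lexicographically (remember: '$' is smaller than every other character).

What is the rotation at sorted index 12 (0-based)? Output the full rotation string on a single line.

Answer: B0B$0A220C220A

Derivation:
All 14 rotations (rotation i = S[i:]+S[:i]):
  rot[0] = 0A220C220AB0B$
  rot[1] = A220C220AB0B$0
  rot[2] = 220C220AB0B$0A
  rot[3] = 20C220AB0B$0A2
  rot[4] = 0C220AB0B$0A22
  rot[5] = C220AB0B$0A220
  rot[6] = 220AB0B$0A220C
  rot[7] = 20AB0B$0A220C2
  rot[8] = 0AB0B$0A220C22
  rot[9] = AB0B$0A220C220
  rot[10] = B0B$0A220C220A
  rot[11] = 0B$0A220C220AB
  rot[12] = B$0A220C220AB0
  rot[13] = $0A220C220AB0B
Sorted (with $ < everything):
  sorted[0] = $0A220C220AB0B
  sorted[1] = 0A220C220AB0B$
  sorted[2] = 0AB0B$0A220C22
  sorted[3] = 0B$0A220C220AB
  sorted[4] = 0C220AB0B$0A22
  sorted[5] = 20AB0B$0A220C2
  sorted[6] = 20C220AB0B$0A2
  sorted[7] = 220AB0B$0A220C
  sorted[8] = 220C220AB0B$0A
  sorted[9] = A220C220AB0B$0
  sorted[10] = AB0B$0A220C220
  sorted[11] = B$0A220C220AB0
  sorted[12] = B0B$0A220C220A
  sorted[13] = C220AB0B$0A220
sorted[12] = B0B$0A220C220A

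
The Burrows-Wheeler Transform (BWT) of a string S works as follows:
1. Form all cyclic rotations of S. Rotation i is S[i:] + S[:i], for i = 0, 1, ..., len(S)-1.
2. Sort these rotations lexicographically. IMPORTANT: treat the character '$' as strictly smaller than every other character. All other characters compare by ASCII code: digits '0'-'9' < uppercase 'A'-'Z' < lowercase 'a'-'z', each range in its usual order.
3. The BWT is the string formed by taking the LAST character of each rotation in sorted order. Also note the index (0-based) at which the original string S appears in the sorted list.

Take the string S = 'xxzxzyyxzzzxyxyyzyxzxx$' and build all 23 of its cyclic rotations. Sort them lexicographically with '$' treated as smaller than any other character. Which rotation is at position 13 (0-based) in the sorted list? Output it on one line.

Answer: yyxzzzxyxyyzyxzxx$xxzxz

Derivation:
All 23 rotations (rotation i = S[i:]+S[:i]):
  rot[0] = xxzxzyyxzzzxyxyyzyxzxx$
  rot[1] = xzxzyyxzzzxyxyyzyxzxx$x
  rot[2] = zxzyyxzzzxyxyyzyxzxx$xx
  rot[3] = xzyyxzzzxyxyyzyxzxx$xxz
  rot[4] = zyyxzzzxyxyyzyxzxx$xxzx
  rot[5] = yyxzzzxyxyyzyxzxx$xxzxz
  rot[6] = yxzzzxyxyyzyxzxx$xxzxzy
  rot[7] = xzzzxyxyyzyxzxx$xxzxzyy
  rot[8] = zzzxyxyyzyxzxx$xxzxzyyx
  rot[9] = zzxyxyyzyxzxx$xxzxzyyxz
  rot[10] = zxyxyyzyxzxx$xxzxzyyxzz
  rot[11] = xyxyyzyxzxx$xxzxzyyxzzz
  rot[12] = yxyyzyxzxx$xxzxzyyxzzzx
  rot[13] = xyyzyxzxx$xxzxzyyxzzzxy
  rot[14] = yyzyxzxx$xxzxzyyxzzzxyx
  rot[15] = yzyxzxx$xxzxzyyxzzzxyxy
  rot[16] = zyxzxx$xxzxzyyxzzzxyxyy
  rot[17] = yxzxx$xxzxzyyxzzzxyxyyz
  rot[18] = xzxx$xxzxzyyxzzzxyxyyzy
  rot[19] = zxx$xxzxzyyxzzzxyxyyzyx
  rot[20] = xx$xxzxzyyxzzzxyxyyzyxz
  rot[21] = x$xxzxzyyxzzzxyxyyzyxzx
  rot[22] = $xxzxzyyxzzzxyxyyzyxzxx
Sorted (with $ < everything):
  sorted[0] = $xxzxzyyxzzzxyxyyzyxzxx
  sorted[1] = x$xxzxzyyxzzzxyxyyzyxzx
  sorted[2] = xx$xxzxzyyxzzzxyxyyzyxz
  sorted[3] = xxzxzyyxzzzxyxyyzyxzxx$
  sorted[4] = xyxyyzyxzxx$xxzxzyyxzzz
  sorted[5] = xyyzyxzxx$xxzxzyyxzzzxy
  sorted[6] = xzxx$xxzxzyyxzzzxyxyyzy
  sorted[7] = xzxzyyxzzzxyxyyzyxzxx$x
  sorted[8] = xzyyxzzzxyxyyzyxzxx$xxz
  sorted[9] = xzzzxyxyyzyxzxx$xxzxzyy
  sorted[10] = yxyyzyxzxx$xxzxzyyxzzzx
  sorted[11] = yxzxx$xxzxzyyxzzzxyxyyz
  sorted[12] = yxzzzxyxyyzyxzxx$xxzxzy
  sorted[13] = yyxzzzxyxyyzyxzxx$xxzxz
  sorted[14] = yyzyxzxx$xxzxzyyxzzzxyx
  sorted[15] = yzyxzxx$xxzxzyyxzzzxyxy
  sorted[16] = zxx$xxzxzyyxzzzxyxyyzyx
  sorted[17] = zxyxyyzyxzxx$xxzxzyyxzz
  sorted[18] = zxzyyxzzzxyxyyzyxzxx$xx
  sorted[19] = zyxzxx$xxzxzyyxzzzxyxyy
  sorted[20] = zyyxzzzxyxyyzyxzxx$xxzx
  sorted[21] = zzxyxyyzyxzxx$xxzxzyyxz
  sorted[22] = zzzxyxyyzyxzxx$xxzxzyyx
sorted[13] = yyxzzzxyxyyzyxzxx$xxzxz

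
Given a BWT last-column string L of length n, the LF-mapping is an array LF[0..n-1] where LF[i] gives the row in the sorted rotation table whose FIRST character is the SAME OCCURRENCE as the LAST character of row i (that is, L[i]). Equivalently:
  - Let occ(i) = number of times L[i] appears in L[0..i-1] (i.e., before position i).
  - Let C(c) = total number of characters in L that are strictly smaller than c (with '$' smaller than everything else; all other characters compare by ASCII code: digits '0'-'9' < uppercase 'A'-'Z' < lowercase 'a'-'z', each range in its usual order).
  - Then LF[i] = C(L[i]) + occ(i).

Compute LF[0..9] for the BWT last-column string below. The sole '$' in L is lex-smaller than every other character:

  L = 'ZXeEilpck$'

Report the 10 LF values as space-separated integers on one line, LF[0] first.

Answer: 3 2 5 1 6 8 9 4 7 0

Derivation:
Char counts: '$':1, 'E':1, 'X':1, 'Z':1, 'c':1, 'e':1, 'i':1, 'k':1, 'l':1, 'p':1
C (first-col start): C('$')=0, C('E')=1, C('X')=2, C('Z')=3, C('c')=4, C('e')=5, C('i')=6, C('k')=7, C('l')=8, C('p')=9
L[0]='Z': occ=0, LF[0]=C('Z')+0=3+0=3
L[1]='X': occ=0, LF[1]=C('X')+0=2+0=2
L[2]='e': occ=0, LF[2]=C('e')+0=5+0=5
L[3]='E': occ=0, LF[3]=C('E')+0=1+0=1
L[4]='i': occ=0, LF[4]=C('i')+0=6+0=6
L[5]='l': occ=0, LF[5]=C('l')+0=8+0=8
L[6]='p': occ=0, LF[6]=C('p')+0=9+0=9
L[7]='c': occ=0, LF[7]=C('c')+0=4+0=4
L[8]='k': occ=0, LF[8]=C('k')+0=7+0=7
L[9]='$': occ=0, LF[9]=C('$')+0=0+0=0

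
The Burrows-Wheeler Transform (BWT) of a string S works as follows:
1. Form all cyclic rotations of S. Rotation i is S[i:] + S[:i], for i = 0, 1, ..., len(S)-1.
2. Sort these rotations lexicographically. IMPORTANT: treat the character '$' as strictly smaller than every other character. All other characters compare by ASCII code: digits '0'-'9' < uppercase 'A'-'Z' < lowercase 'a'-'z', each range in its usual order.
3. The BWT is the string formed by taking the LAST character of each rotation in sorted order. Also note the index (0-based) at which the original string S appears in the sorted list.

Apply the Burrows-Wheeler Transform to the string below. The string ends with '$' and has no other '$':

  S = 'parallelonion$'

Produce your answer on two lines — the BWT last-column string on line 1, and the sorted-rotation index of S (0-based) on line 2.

Answer: nrplnlaeooil$a
12

Derivation:
All 14 rotations (rotation i = S[i:]+S[:i]):
  rot[0] = parallelonion$
  rot[1] = arallelonion$p
  rot[2] = rallelonion$pa
  rot[3] = allelonion$par
  rot[4] = llelonion$para
  rot[5] = lelonion$paral
  rot[6] = elonion$parall
  rot[7] = lonion$paralle
  rot[8] = onion$parallel
  rot[9] = nion$parallelo
  rot[10] = ion$parallelon
  rot[11] = on$paralleloni
  rot[12] = n$parallelonio
  rot[13] = $parallelonion
Sorted (with $ < everything):
  sorted[0] = $parallelonion  (last char: 'n')
  sorted[1] = allelonion$par  (last char: 'r')
  sorted[2] = arallelonion$p  (last char: 'p')
  sorted[3] = elonion$parall  (last char: 'l')
  sorted[4] = ion$parallelon  (last char: 'n')
  sorted[5] = lelonion$paral  (last char: 'l')
  sorted[6] = llelonion$para  (last char: 'a')
  sorted[7] = lonion$paralle  (last char: 'e')
  sorted[8] = n$parallelonio  (last char: 'o')
  sorted[9] = nion$parallelo  (last char: 'o')
  sorted[10] = on$paralleloni  (last char: 'i')
  sorted[11] = onion$parallel  (last char: 'l')
  sorted[12] = parallelonion$  (last char: '$')
  sorted[13] = rallelonion$pa  (last char: 'a')
Last column: nrplnlaeooil$a
Original string S is at sorted index 12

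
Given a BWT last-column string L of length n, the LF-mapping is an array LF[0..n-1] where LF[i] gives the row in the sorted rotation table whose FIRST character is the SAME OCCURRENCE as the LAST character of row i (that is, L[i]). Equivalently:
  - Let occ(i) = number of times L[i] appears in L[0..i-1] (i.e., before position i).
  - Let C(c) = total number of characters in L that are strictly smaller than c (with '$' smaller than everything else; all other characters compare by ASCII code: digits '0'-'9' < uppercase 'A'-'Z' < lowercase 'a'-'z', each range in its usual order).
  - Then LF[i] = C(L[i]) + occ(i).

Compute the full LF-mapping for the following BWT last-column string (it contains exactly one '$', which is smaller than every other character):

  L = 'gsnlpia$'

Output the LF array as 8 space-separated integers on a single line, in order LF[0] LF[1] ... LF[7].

Char counts: '$':1, 'a':1, 'g':1, 'i':1, 'l':1, 'n':1, 'p':1, 's':1
C (first-col start): C('$')=0, C('a')=1, C('g')=2, C('i')=3, C('l')=4, C('n')=5, C('p')=6, C('s')=7
L[0]='g': occ=0, LF[0]=C('g')+0=2+0=2
L[1]='s': occ=0, LF[1]=C('s')+0=7+0=7
L[2]='n': occ=0, LF[2]=C('n')+0=5+0=5
L[3]='l': occ=0, LF[3]=C('l')+0=4+0=4
L[4]='p': occ=0, LF[4]=C('p')+0=6+0=6
L[5]='i': occ=0, LF[5]=C('i')+0=3+0=3
L[6]='a': occ=0, LF[6]=C('a')+0=1+0=1
L[7]='$': occ=0, LF[7]=C('$')+0=0+0=0

Answer: 2 7 5 4 6 3 1 0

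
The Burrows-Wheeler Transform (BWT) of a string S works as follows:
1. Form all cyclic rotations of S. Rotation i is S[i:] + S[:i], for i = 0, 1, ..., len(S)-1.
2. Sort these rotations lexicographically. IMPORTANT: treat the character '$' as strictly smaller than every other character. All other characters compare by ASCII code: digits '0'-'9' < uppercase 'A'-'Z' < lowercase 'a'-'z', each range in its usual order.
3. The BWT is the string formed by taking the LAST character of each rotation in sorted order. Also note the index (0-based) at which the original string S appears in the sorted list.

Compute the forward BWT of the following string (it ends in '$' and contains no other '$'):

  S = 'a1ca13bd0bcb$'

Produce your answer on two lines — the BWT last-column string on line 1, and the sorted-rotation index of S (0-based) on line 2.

Answer: bdaa1c$c031bb
6

Derivation:
All 13 rotations (rotation i = S[i:]+S[:i]):
  rot[0] = a1ca13bd0bcb$
  rot[1] = 1ca13bd0bcb$a
  rot[2] = ca13bd0bcb$a1
  rot[3] = a13bd0bcb$a1c
  rot[4] = 13bd0bcb$a1ca
  rot[5] = 3bd0bcb$a1ca1
  rot[6] = bd0bcb$a1ca13
  rot[7] = d0bcb$a1ca13b
  rot[8] = 0bcb$a1ca13bd
  rot[9] = bcb$a1ca13bd0
  rot[10] = cb$a1ca13bd0b
  rot[11] = b$a1ca13bd0bc
  rot[12] = $a1ca13bd0bcb
Sorted (with $ < everything):
  sorted[0] = $a1ca13bd0bcb  (last char: 'b')
  sorted[1] = 0bcb$a1ca13bd  (last char: 'd')
  sorted[2] = 13bd0bcb$a1ca  (last char: 'a')
  sorted[3] = 1ca13bd0bcb$a  (last char: 'a')
  sorted[4] = 3bd0bcb$a1ca1  (last char: '1')
  sorted[5] = a13bd0bcb$a1c  (last char: 'c')
  sorted[6] = a1ca13bd0bcb$  (last char: '$')
  sorted[7] = b$a1ca13bd0bc  (last char: 'c')
  sorted[8] = bcb$a1ca13bd0  (last char: '0')
  sorted[9] = bd0bcb$a1ca13  (last char: '3')
  sorted[10] = ca13bd0bcb$a1  (last char: '1')
  sorted[11] = cb$a1ca13bd0b  (last char: 'b')
  sorted[12] = d0bcb$a1ca13b  (last char: 'b')
Last column: bdaa1c$c031bb
Original string S is at sorted index 6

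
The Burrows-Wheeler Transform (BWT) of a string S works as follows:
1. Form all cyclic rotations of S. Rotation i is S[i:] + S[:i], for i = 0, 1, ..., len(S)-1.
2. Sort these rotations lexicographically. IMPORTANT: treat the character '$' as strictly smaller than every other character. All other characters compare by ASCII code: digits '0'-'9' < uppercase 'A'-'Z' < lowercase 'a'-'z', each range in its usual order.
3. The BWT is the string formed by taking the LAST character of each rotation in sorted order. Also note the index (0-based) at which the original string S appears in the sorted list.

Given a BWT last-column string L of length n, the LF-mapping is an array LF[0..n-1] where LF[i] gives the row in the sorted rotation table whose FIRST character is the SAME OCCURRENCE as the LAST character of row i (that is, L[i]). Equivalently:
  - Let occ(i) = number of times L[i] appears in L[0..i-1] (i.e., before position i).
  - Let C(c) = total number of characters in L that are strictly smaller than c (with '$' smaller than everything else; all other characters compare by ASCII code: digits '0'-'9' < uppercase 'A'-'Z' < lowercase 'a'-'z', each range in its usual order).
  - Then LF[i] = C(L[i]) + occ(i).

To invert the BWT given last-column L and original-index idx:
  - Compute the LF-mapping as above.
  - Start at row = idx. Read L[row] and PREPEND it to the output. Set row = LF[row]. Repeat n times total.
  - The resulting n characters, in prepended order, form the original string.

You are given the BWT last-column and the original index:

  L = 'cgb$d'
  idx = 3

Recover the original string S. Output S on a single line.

Answer: dgbc$

Derivation:
LF mapping: 2 4 1 0 3
Walk LF starting at row 3, prepending L[row]:
  step 1: row=3, L[3]='$', prepend. Next row=LF[3]=0
  step 2: row=0, L[0]='c', prepend. Next row=LF[0]=2
  step 3: row=2, L[2]='b', prepend. Next row=LF[2]=1
  step 4: row=1, L[1]='g', prepend. Next row=LF[1]=4
  step 5: row=4, L[4]='d', prepend. Next row=LF[4]=3
Reversed output: dgbc$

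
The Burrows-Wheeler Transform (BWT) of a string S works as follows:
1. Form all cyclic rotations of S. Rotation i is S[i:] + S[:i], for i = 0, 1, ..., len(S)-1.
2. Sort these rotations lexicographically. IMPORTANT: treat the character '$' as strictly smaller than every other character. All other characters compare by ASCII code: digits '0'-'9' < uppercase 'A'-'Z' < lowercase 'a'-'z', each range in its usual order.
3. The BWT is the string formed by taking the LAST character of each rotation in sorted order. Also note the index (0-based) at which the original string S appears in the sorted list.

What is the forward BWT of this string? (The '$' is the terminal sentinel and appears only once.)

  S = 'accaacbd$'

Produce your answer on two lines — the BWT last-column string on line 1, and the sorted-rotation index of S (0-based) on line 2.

Answer: dca$ccaab
3

Derivation:
All 9 rotations (rotation i = S[i:]+S[:i]):
  rot[0] = accaacbd$
  rot[1] = ccaacbd$a
  rot[2] = caacbd$ac
  rot[3] = aacbd$acc
  rot[4] = acbd$acca
  rot[5] = cbd$accaa
  rot[6] = bd$accaac
  rot[7] = d$accaacb
  rot[8] = $accaacbd
Sorted (with $ < everything):
  sorted[0] = $accaacbd  (last char: 'd')
  sorted[1] = aacbd$acc  (last char: 'c')
  sorted[2] = acbd$acca  (last char: 'a')
  sorted[3] = accaacbd$  (last char: '$')
  sorted[4] = bd$accaac  (last char: 'c')
  sorted[5] = caacbd$ac  (last char: 'c')
  sorted[6] = cbd$accaa  (last char: 'a')
  sorted[7] = ccaacbd$a  (last char: 'a')
  sorted[8] = d$accaacb  (last char: 'b')
Last column: dca$ccaab
Original string S is at sorted index 3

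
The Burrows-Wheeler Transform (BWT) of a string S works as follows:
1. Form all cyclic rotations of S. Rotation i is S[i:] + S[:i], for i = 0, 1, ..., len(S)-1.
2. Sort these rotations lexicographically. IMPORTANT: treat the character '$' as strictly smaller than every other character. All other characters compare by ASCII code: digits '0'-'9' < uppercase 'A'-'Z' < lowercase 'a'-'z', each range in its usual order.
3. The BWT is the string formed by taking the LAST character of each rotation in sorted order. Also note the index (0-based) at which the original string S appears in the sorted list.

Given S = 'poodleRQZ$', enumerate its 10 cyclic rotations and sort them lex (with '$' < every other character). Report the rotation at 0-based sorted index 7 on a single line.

All 10 rotations (rotation i = S[i:]+S[:i]):
  rot[0] = poodleRQZ$
  rot[1] = oodleRQZ$p
  rot[2] = odleRQZ$po
  rot[3] = dleRQZ$poo
  rot[4] = leRQZ$pood
  rot[5] = eRQZ$poodl
  rot[6] = RQZ$poodle
  rot[7] = QZ$poodleR
  rot[8] = Z$poodleRQ
  rot[9] = $poodleRQZ
Sorted (with $ < everything):
  sorted[0] = $poodleRQZ
  sorted[1] = QZ$poodleR
  sorted[2] = RQZ$poodle
  sorted[3] = Z$poodleRQ
  sorted[4] = dleRQZ$poo
  sorted[5] = eRQZ$poodl
  sorted[6] = leRQZ$pood
  sorted[7] = odleRQZ$po
  sorted[8] = oodleRQZ$p
  sorted[9] = poodleRQZ$
sorted[7] = odleRQZ$po

Answer: odleRQZ$po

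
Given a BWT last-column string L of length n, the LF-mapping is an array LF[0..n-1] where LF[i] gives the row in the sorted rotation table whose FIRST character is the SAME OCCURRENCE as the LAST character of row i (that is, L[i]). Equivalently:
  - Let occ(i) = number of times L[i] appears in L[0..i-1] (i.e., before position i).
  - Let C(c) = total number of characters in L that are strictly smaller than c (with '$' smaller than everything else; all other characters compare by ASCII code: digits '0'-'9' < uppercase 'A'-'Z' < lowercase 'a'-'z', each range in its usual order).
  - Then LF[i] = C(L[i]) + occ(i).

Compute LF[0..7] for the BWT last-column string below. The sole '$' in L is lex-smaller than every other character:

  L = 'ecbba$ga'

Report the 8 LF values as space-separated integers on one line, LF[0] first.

Answer: 6 5 3 4 1 0 7 2

Derivation:
Char counts: '$':1, 'a':2, 'b':2, 'c':1, 'e':1, 'g':1
C (first-col start): C('$')=0, C('a')=1, C('b')=3, C('c')=5, C('e')=6, C('g')=7
L[0]='e': occ=0, LF[0]=C('e')+0=6+0=6
L[1]='c': occ=0, LF[1]=C('c')+0=5+0=5
L[2]='b': occ=0, LF[2]=C('b')+0=3+0=3
L[3]='b': occ=1, LF[3]=C('b')+1=3+1=4
L[4]='a': occ=0, LF[4]=C('a')+0=1+0=1
L[5]='$': occ=0, LF[5]=C('$')+0=0+0=0
L[6]='g': occ=0, LF[6]=C('g')+0=7+0=7
L[7]='a': occ=1, LF[7]=C('a')+1=1+1=2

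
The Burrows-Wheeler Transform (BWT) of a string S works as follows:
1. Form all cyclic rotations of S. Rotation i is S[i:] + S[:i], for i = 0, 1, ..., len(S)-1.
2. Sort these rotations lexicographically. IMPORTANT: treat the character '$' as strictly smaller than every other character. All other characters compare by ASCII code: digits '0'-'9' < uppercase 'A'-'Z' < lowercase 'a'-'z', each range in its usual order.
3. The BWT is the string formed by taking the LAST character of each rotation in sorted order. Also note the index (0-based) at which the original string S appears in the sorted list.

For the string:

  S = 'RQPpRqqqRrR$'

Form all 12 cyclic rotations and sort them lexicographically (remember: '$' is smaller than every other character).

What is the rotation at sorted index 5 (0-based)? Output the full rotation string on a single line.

All 12 rotations (rotation i = S[i:]+S[:i]):
  rot[0] = RQPpRqqqRrR$
  rot[1] = QPpRqqqRrR$R
  rot[2] = PpRqqqRrR$RQ
  rot[3] = pRqqqRrR$RQP
  rot[4] = RqqqRrR$RQPp
  rot[5] = qqqRrR$RQPpR
  rot[6] = qqRrR$RQPpRq
  rot[7] = qRrR$RQPpRqq
  rot[8] = RrR$RQPpRqqq
  rot[9] = rR$RQPpRqqqR
  rot[10] = R$RQPpRqqqRr
  rot[11] = $RQPpRqqqRrR
Sorted (with $ < everything):
  sorted[0] = $RQPpRqqqRrR
  sorted[1] = PpRqqqRrR$RQ
  sorted[2] = QPpRqqqRrR$R
  sorted[3] = R$RQPpRqqqRr
  sorted[4] = RQPpRqqqRrR$
  sorted[5] = RqqqRrR$RQPp
  sorted[6] = RrR$RQPpRqqq
  sorted[7] = pRqqqRrR$RQP
  sorted[8] = qRrR$RQPpRqq
  sorted[9] = qqRrR$RQPpRq
  sorted[10] = qqqRrR$RQPpR
  sorted[11] = rR$RQPpRqqqR
sorted[5] = RqqqRrR$RQPp

Answer: RqqqRrR$RQPp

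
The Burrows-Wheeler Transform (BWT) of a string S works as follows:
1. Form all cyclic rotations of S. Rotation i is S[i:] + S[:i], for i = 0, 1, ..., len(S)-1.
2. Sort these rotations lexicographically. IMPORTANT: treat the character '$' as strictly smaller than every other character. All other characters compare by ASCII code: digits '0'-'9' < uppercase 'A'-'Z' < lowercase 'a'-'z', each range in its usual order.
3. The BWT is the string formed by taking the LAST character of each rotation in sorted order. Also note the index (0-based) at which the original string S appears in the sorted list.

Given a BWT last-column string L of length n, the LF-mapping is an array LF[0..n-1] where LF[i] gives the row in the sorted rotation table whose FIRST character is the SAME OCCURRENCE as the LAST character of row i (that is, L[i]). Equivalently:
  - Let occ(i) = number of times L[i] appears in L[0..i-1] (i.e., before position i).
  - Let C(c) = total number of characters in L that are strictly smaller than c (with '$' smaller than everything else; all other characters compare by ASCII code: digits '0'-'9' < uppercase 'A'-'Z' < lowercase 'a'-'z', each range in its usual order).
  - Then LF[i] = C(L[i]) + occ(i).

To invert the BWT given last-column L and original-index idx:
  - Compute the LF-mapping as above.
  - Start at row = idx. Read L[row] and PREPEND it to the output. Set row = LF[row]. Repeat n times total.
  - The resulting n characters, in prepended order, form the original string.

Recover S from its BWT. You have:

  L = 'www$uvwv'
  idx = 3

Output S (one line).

Answer: vwwvwuw$

Derivation:
LF mapping: 4 5 6 0 1 2 7 3
Walk LF starting at row 3, prepending L[row]:
  step 1: row=3, L[3]='$', prepend. Next row=LF[3]=0
  step 2: row=0, L[0]='w', prepend. Next row=LF[0]=4
  step 3: row=4, L[4]='u', prepend. Next row=LF[4]=1
  step 4: row=1, L[1]='w', prepend. Next row=LF[1]=5
  step 5: row=5, L[5]='v', prepend. Next row=LF[5]=2
  step 6: row=2, L[2]='w', prepend. Next row=LF[2]=6
  step 7: row=6, L[6]='w', prepend. Next row=LF[6]=7
  step 8: row=7, L[7]='v', prepend. Next row=LF[7]=3
Reversed output: vwwvwuw$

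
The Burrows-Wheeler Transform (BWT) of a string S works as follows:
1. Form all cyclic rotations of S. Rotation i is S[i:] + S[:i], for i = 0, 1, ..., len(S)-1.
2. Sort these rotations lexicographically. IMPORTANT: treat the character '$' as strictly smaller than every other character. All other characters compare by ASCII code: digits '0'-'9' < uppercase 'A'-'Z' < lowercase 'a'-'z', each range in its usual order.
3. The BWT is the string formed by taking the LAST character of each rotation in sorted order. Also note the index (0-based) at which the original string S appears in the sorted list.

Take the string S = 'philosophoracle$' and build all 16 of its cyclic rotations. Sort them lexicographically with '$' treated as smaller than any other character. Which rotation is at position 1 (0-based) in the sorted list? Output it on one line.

Answer: acle$philosophor

Derivation:
All 16 rotations (rotation i = S[i:]+S[:i]):
  rot[0] = philosophoracle$
  rot[1] = hilosophoracle$p
  rot[2] = ilosophoracle$ph
  rot[3] = losophoracle$phi
  rot[4] = osophoracle$phil
  rot[5] = sophoracle$philo
  rot[6] = ophoracle$philos
  rot[7] = phoracle$philoso
  rot[8] = horacle$philosop
  rot[9] = oracle$philosoph
  rot[10] = racle$philosopho
  rot[11] = acle$philosophor
  rot[12] = cle$philosophora
  rot[13] = le$philosophorac
  rot[14] = e$philosophoracl
  rot[15] = $philosophoracle
Sorted (with $ < everything):
  sorted[0] = $philosophoracle
  sorted[1] = acle$philosophor
  sorted[2] = cle$philosophora
  sorted[3] = e$philosophoracl
  sorted[4] = hilosophoracle$p
  sorted[5] = horacle$philosop
  sorted[6] = ilosophoracle$ph
  sorted[7] = le$philosophorac
  sorted[8] = losophoracle$phi
  sorted[9] = ophoracle$philos
  sorted[10] = oracle$philosoph
  sorted[11] = osophoracle$phil
  sorted[12] = philosophoracle$
  sorted[13] = phoracle$philoso
  sorted[14] = racle$philosopho
  sorted[15] = sophoracle$philo
sorted[1] = acle$philosophor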